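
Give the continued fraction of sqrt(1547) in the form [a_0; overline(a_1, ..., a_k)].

[39; overline(3, 78)]

Write x_i = (sqrt(1547) + m_i)/d_i with (m_0, d_0) = (0, 1). a_0 = floor(sqrt(1547)) = 39, since 39^2 = 1521 <= 1547 < 1600 = 40^2.
Iterate m_{i+1} = d_i*a_i - m_i, d_{i+1} = (1547 - m_{i+1}^2)/d_i, a_{i+1} = floor((a_0 + m_{i+1})/d_{i+1}):
  m_1 = 1*39 - 0 = 39, d_1 = (1547 - 39^2)/1 = 26/1 = 26, a_1 = floor((39 + 39)/26) = 3.
  m_2 = 26*3 - 39 = 39, d_2 = (1547 - 39^2)/26 = 26/26 = 1, a_2 = floor((39 + 39)/1) = 78.
  m_3 = 1*78 - 39 = 39, d_3 = (1547 - 39^2)/1 = 26/1 = 26: (m_3, d_3) = (m_1, d_1) = (39, 26), so from here the quotients repeat a_1, a_2; the period length is 2.
Hence the expansion of sqrt(1547) is a_0 = 39 followed by the repeating block 3, 78 (period 2).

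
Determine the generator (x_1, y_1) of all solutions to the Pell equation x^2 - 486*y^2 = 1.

First expand sqrt(486) as a continued fraction. With x_i = (sqrt(486) + m_i)/d_i and (m_0, d_0) = (0, 1): a_0 = floor(sqrt(486)) = 22, since 22^2 = 484 <= 486 < 529 = 23^2.
Iterate m_{i+1} = d_i*a_i - m_i, d_{i+1} = (486 - m_{i+1}^2)/d_i, a_{i+1} = floor((a_0 + m_{i+1})/d_{i+1}):
  m_1 = 1*22 - 0 = 22, d_1 = (486 - 22^2)/1 = 2/1 = 2, a_1 = floor((22 + 22)/2) = 22.
  m_2 = 2*22 - 22 = 22, d_2 = (486 - 22^2)/2 = 2/2 = 1, a_2 = floor((22 + 22)/1) = 44.
  m_3 = 1*44 - 22 = 22, d_3 = (486 - 22^2)/1 = 2/1 = 2: (m_3, d_3) = (m_1, d_1) = (22, 2), so from here the quotients repeat a_1, a_2; the period length is 2.
So sqrt(486) = [22; (22, 44)] with period length k = 2.
k is even, so the fundamental solution of x^2 - 486y^2 = 1 is (p_{k-1}, q_{k-1}) = (p_1, q_1); compute convergents through index 1.
Convergents (p_i = a_i*p_{i-1} + p_{i-2}, q_i = a_i*q_{i-1} + q_{i-2} with p_{-2}=0, p_{-1}=1, q_{-2}=1, q_{-1}=0):
  i=0: a_0=22, p_0 = 22*1 + 0 = 22, q_0 = 22*0 + 1 = 1.
  i=1: a_1=22, p_1 = 22*22 + 1 = 485, q_1 = 22*1 + 0 = 22.
Check: 485^2 - 486*22^2 = 235225 - 235224 = 1, so (x, y) = (485, 22) solves the equation, and by the theorem it is the least positive solution.

(x, y) = (485, 22)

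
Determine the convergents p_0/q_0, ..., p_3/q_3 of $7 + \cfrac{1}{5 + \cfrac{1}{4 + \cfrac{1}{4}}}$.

7/1, 36/5, 151/21, 640/89

Using the convergent recurrence p_i = a_i*p_{i-1} + p_{i-2}, q_i = a_i*q_{i-1} + q_{i-2} with p_{-2}=0, p_{-1}=1, q_{-2}=1, q_{-1}=0:
  i=0: a_0=7, p_0 = 7*1 + 0 = 7, q_0 = 7*0 + 1 = 1.
  i=1: a_1=5, p_1 = 5*7 + 1 = 36, q_1 = 5*1 + 0 = 5.
  i=2: a_2=4, p_2 = 4*36 + 7 = 151, q_2 = 4*5 + 1 = 21.
  i=3: a_3=4, p_3 = 4*151 + 36 = 640, q_3 = 4*21 + 5 = 89.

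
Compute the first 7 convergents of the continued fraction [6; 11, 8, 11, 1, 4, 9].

Using the convergent recurrence p_i = a_i*p_{i-1} + p_{i-2}, q_i = a_i*q_{i-1} + q_{i-2} with p_{-2}=0, p_{-1}=1, q_{-2}=1, q_{-1}=0:
  i=0: a_0=6, p_0 = 6*1 + 0 = 6, q_0 = 6*0 + 1 = 1.
  i=1: a_1=11, p_1 = 11*6 + 1 = 67, q_1 = 11*1 + 0 = 11.
  i=2: a_2=8, p_2 = 8*67 + 6 = 542, q_2 = 8*11 + 1 = 89.
  i=3: a_3=11, p_3 = 11*542 + 67 = 6029, q_3 = 11*89 + 11 = 990.
  i=4: a_4=1, p_4 = 1*6029 + 542 = 6571, q_4 = 1*990 + 89 = 1079.
  i=5: a_5=4, p_5 = 4*6571 + 6029 = 32313, q_5 = 4*1079 + 990 = 5306.
  i=6: a_6=9, p_6 = 9*32313 + 6571 = 297388, q_6 = 9*5306 + 1079 = 48833.

6/1, 67/11, 542/89, 6029/990, 6571/1079, 32313/5306, 297388/48833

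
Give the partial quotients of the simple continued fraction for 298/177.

Run the Euclidean algorithm on 298 and 177; the successive quotients are the partial quotients a_0, a_1, ... (each step inverts the fractional part left over by the previous one):
  298 = 1*177 + 121, so a_0 = 1.
  177 = 1*121 + 56, so a_1 = 1.
  121 = 2*56 + 9, so a_2 = 2.
  56 = 6*9 + 2, so a_3 = 6.
  9 = 4*2 + 1, so a_4 = 4.
  2 = 2*1 + 0, so a_5 = 2.
The remainder reaches 0 after 6 divisions, so the expansion has 6 partial quotients, read off in order.

[1; 1, 2, 6, 4, 2]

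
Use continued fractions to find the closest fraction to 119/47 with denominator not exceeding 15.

38/15

Expand x = 119/47 as a continued fraction with the Euclidean algorithm:
  119 = 2*47 + 25, so a_0 = 2.
  47 = 1*25 + 22, so a_1 = 1.
  25 = 1*22 + 3, so a_2 = 1.
  22 = 7*3 + 1, so a_3 = 7.
  3 = 3*1 + 0, so a_4 = 3.
so x = [2; 1, 1, 7, 3].
Convergents (p_i = a_i*p_{i-1} + p_{i-2}, q_i = a_i*q_{i-1} + q_{i-2} with p_{-2}=0, p_{-1}=1, q_{-2}=1, q_{-1}=0), until the denominator exceeds 15:
  i=0: a_0=2, p_0 = 2*1 + 0 = 2, q_0 = 2*0 + 1 = 1.
  i=1: a_1=1, p_1 = 1*2 + 1 = 3, q_1 = 1*1 + 0 = 1.
  i=2: a_2=1, p_2 = 1*3 + 2 = 5, q_2 = 1*1 + 1 = 2.
  i=3: a_3=7, p_3 = 7*5 + 3 = 38, q_3 = 7*2 + 1 = 15.
  i=4: a_4=3, p_4 = 3*38 + 5 = 119, q_4 = 3*15 + 2 = 47.
q_4 = 47 > 15, so the last convergent with denominator <= 15 is p_3/q_3 = 38/15.
The closest fraction with denominator <= 15 is either p_3/q_3 or the intermediate fraction (k*p_3 + p_2)/(k*q_3 + q_2) with the largest k >= 1 whose denominator stays <= 15; these approach x as k grows, and every other convergent or intermediate fraction in range is farther away.
Largest k: floor((15 - q_2)/q_3) = floor((15 - 2)/15) = 0.
Since k = 0, no intermediate fraction beyond p_3/q_3 has denominator <= 15, so the convergent 38/15 is the closest (its error is |119*15 - 38*47|/(47*15) = 1/705).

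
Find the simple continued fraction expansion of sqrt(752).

[27; (2, 2, 1, 2, 1, 2, 2, 54)]

Write x_i = (sqrt(752) + m_i)/d_i with (m_0, d_0) = (0, 1). a_0 = floor(sqrt(752)) = 27, since 27^2 = 729 <= 752 < 784 = 28^2.
Iterate m_{i+1} = d_i*a_i - m_i, d_{i+1} = (752 - m_{i+1}^2)/d_i, a_{i+1} = floor((a_0 + m_{i+1})/d_{i+1}):
  m_1 = 1*27 - 0 = 27, d_1 = (752 - 27^2)/1 = 23/1 = 23, a_1 = floor((27 + 27)/23) = 2.
  m_2 = 23*2 - 27 = 19, d_2 = (752 - 19^2)/23 = 391/23 = 17, a_2 = floor((27 + 19)/17) = 2.
  m_3 = 17*2 - 19 = 15, d_3 = (752 - 15^2)/17 = 527/17 = 31, a_3 = floor((27 + 15)/31) = 1.
  m_4 = 31*1 - 15 = 16, d_4 = (752 - 16^2)/31 = 496/31 = 16, a_4 = floor((27 + 16)/16) = 2.
  m_5 = 16*2 - 16 = 16, d_5 = (752 - 16^2)/16 = 496/16 = 31, a_5 = floor((27 + 16)/31) = 1.
  m_6 = 31*1 - 16 = 15, d_6 = (752 - 15^2)/31 = 527/31 = 17, a_6 = floor((27 + 15)/17) = 2.
  m_7 = 17*2 - 15 = 19, d_7 = (752 - 19^2)/17 = 391/17 = 23, a_7 = floor((27 + 19)/23) = 2.
  m_8 = 23*2 - 19 = 27, d_8 = (752 - 27^2)/23 = 23/23 = 1, a_8 = floor((27 + 27)/1) = 54.
  m_9 = 1*54 - 27 = 27, d_9 = (752 - 27^2)/1 = 23/1 = 23: (m_9, d_9) = (m_1, d_1) = (27, 23), so from here the quotients repeat a_1, ..., a_8; the period length is 8.
Hence the expansion of sqrt(752) is a_0 = 27 followed by the repeating block 2, 2, 1, 2, 1, 2, 2, 54 (period 8).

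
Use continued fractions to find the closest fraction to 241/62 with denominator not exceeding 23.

Expand x = 241/62 as a continued fraction with the Euclidean algorithm:
  241 = 3*62 + 55, so a_0 = 3.
  62 = 1*55 + 7, so a_1 = 1.
  55 = 7*7 + 6, so a_2 = 7.
  7 = 1*6 + 1, so a_3 = 1.
  6 = 6*1 + 0, so a_4 = 6.
so x = [3; 1, 7, 1, 6].
Convergents (p_i = a_i*p_{i-1} + p_{i-2}, q_i = a_i*q_{i-1} + q_{i-2} with p_{-2}=0, p_{-1}=1, q_{-2}=1, q_{-1}=0), until the denominator exceeds 23:
  i=0: a_0=3, p_0 = 3*1 + 0 = 3, q_0 = 3*0 + 1 = 1.
  i=1: a_1=1, p_1 = 1*3 + 1 = 4, q_1 = 1*1 + 0 = 1.
  i=2: a_2=7, p_2 = 7*4 + 3 = 31, q_2 = 7*1 + 1 = 8.
  i=3: a_3=1, p_3 = 1*31 + 4 = 35, q_3 = 1*8 + 1 = 9.
  i=4: a_4=6, p_4 = 6*35 + 31 = 241, q_4 = 6*9 + 8 = 62.
q_4 = 62 > 23, so the last convergent with denominator <= 23 is p_3/q_3 = 35/9.
The closest fraction with denominator <= 23 is either p_3/q_3 or the intermediate fraction (k*p_3 + p_2)/(k*q_3 + q_2) with the largest k >= 1 whose denominator stays <= 23; these approach x as k grows, and every other convergent or intermediate fraction in range is farther away.
Largest k: floor((23 - q_2)/q_3) = floor((23 - 8)/9) = 1.
That gives (1*35 + 31)/(1*9 + 8) = 66/17.
Compare the errors: |x - 35/9| = |241*9 - 35*62|/(62*9) = 1/558, and |x - 66/17| = |241*17 - 66*62|/(62*17) = 5/1054.
Cross-multiplying, 1*1054 = 1054 < 2790 = 5*558, so 1/558 is smaller: the convergent 35/9 is closer to x than 66/17.

35/9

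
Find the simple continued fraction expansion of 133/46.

[2; 1, 8, 5]

Run the Euclidean algorithm on 133 and 46; the successive quotients are the partial quotients a_0, a_1, ... (each step inverts the fractional part left over by the previous one):
  133 = 2*46 + 41, so a_0 = 2.
  46 = 1*41 + 5, so a_1 = 1.
  41 = 8*5 + 1, so a_2 = 8.
  5 = 5*1 + 0, so a_3 = 5.
The remainder reaches 0 after 4 divisions, so the expansion has 4 partial quotients, read off in order.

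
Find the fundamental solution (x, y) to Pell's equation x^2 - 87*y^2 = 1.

First expand sqrt(87) as a continued fraction. With x_i = (sqrt(87) + m_i)/d_i and (m_0, d_0) = (0, 1): a_0 = floor(sqrt(87)) = 9, since 9^2 = 81 <= 87 < 100 = 10^2.
Iterate m_{i+1} = d_i*a_i - m_i, d_{i+1} = (87 - m_{i+1}^2)/d_i, a_{i+1} = floor((a_0 + m_{i+1})/d_{i+1}):
  m_1 = 1*9 - 0 = 9, d_1 = (87 - 9^2)/1 = 6/1 = 6, a_1 = floor((9 + 9)/6) = 3.
  m_2 = 6*3 - 9 = 9, d_2 = (87 - 9^2)/6 = 6/6 = 1, a_2 = floor((9 + 9)/1) = 18.
  m_3 = 1*18 - 9 = 9, d_3 = (87 - 9^2)/1 = 6/1 = 6: (m_3, d_3) = (m_1, d_1) = (9, 6), so from here the quotients repeat a_1, a_2; the period length is 2.
So sqrt(87) = [9; (3, 18)] with period length k = 2.
k is even, so the fundamental solution of x^2 - 87y^2 = 1 is (p_{k-1}, q_{k-1}) = (p_1, q_1); compute convergents through index 1.
Convergents (p_i = a_i*p_{i-1} + p_{i-2}, q_i = a_i*q_{i-1} + q_{i-2} with p_{-2}=0, p_{-1}=1, q_{-2}=1, q_{-1}=0):
  i=0: a_0=9, p_0 = 9*1 + 0 = 9, q_0 = 9*0 + 1 = 1.
  i=1: a_1=3, p_1 = 3*9 + 1 = 28, q_1 = 3*1 + 0 = 3.
Check: 28^2 - 87*3^2 = 784 - 783 = 1, so (x, y) = (28, 3) solves the equation, and by the theorem it is the least positive solution.

(x, y) = (28, 3)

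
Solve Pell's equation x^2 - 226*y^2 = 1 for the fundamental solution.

(x, y) = (451, 30)

First expand sqrt(226) as a continued fraction. With x_i = (sqrt(226) + m_i)/d_i and (m_0, d_0) = (0, 1): a_0 = floor(sqrt(226)) = 15, since 15^2 = 225 <= 226 < 256 = 16^2.
Iterate m_{i+1} = d_i*a_i - m_i, d_{i+1} = (226 - m_{i+1}^2)/d_i, a_{i+1} = floor((a_0 + m_{i+1})/d_{i+1}):
  m_1 = 1*15 - 0 = 15, d_1 = (226 - 15^2)/1 = 1/1 = 1, a_1 = floor((15 + 15)/1) = 30.
  m_2 = 1*30 - 15 = 15, d_2 = (226 - 15^2)/1 = 1/1 = 1: (m_2, d_2) = (m_1, d_1) = (15, 1), so from here the quotient a_1 repeats; the period length is 1.
So sqrt(226) = [15; (30)] with period length k = 1.
k is odd, so (p_{k-1}, q_{k-1}) only solves x^2 - 226y^2 = -1 and the fundamental solution of x^2 - 226y^2 = 1 is (p_{2k-1}, q_{2k-1}) = (p_1, q_1); compute convergents through index 1, running through the period twice.
Convergents (p_i = a_i*p_{i-1} + p_{i-2}, q_i = a_i*q_{i-1} + q_{i-2} with p_{-2}=0, p_{-1}=1, q_{-2}=1, q_{-1}=0):
  i=0: a_0=15, p_0 = 15*1 + 0 = 15, q_0 = 15*0 + 1 = 1.
  i=1: a_1=30, p_1 = 30*15 + 1 = 451, q_1 = 30*1 + 0 = 30.
Indeed p_0^2 - 226*q_0^2 = 225 - 226 = -1, not +1.
Check: 451^2 - 226*30^2 = 203401 - 203400 = 1, so (x, y) = (451, 30) solves the equation, and by the theorem it is the least positive solution.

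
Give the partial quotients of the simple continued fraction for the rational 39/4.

Run the Euclidean algorithm on 39 and 4; the successive quotients are the partial quotients a_0, a_1, ... (each step inverts the fractional part left over by the previous one):
  39 = 9*4 + 3, so a_0 = 9.
  4 = 1*3 + 1, so a_1 = 1.
  3 = 3*1 + 0, so a_2 = 3.
The remainder reaches 0 after 3 divisions, so the expansion has 3 partial quotients, read off in order.

[9; 1, 3]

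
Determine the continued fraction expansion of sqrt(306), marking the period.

Write x_i = (sqrt(306) + m_i)/d_i with (m_0, d_0) = (0, 1). a_0 = floor(sqrt(306)) = 17, since 17^2 = 289 <= 306 < 324 = 18^2.
Iterate m_{i+1} = d_i*a_i - m_i, d_{i+1} = (306 - m_{i+1}^2)/d_i, a_{i+1} = floor((a_0 + m_{i+1})/d_{i+1}):
  m_1 = 1*17 - 0 = 17, d_1 = (306 - 17^2)/1 = 17/1 = 17, a_1 = floor((17 + 17)/17) = 2.
  m_2 = 17*2 - 17 = 17, d_2 = (306 - 17^2)/17 = 17/17 = 1, a_2 = floor((17 + 17)/1) = 34.
  m_3 = 1*34 - 17 = 17, d_3 = (306 - 17^2)/1 = 17/1 = 17: (m_3, d_3) = (m_1, d_1) = (17, 17), so from here the quotients repeat a_1, a_2; the period length is 2.
Hence the expansion of sqrt(306) is a_0 = 17 followed by the repeating block 2, 34 (period 2).

[17; (2, 34)]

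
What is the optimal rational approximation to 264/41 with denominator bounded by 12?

Expand x = 264/41 as a continued fraction with the Euclidean algorithm:
  264 = 6*41 + 18, so a_0 = 6.
  41 = 2*18 + 5, so a_1 = 2.
  18 = 3*5 + 3, so a_2 = 3.
  5 = 1*3 + 2, so a_3 = 1.
  3 = 1*2 + 1, so a_4 = 1.
  2 = 2*1 + 0, so a_5 = 2.
so x = [6; 2, 3, 1, 1, 2].
Convergents (p_i = a_i*p_{i-1} + p_{i-2}, q_i = a_i*q_{i-1} + q_{i-2} with p_{-2}=0, p_{-1}=1, q_{-2}=1, q_{-1}=0), until the denominator exceeds 12:
  i=0: a_0=6, p_0 = 6*1 + 0 = 6, q_0 = 6*0 + 1 = 1.
  i=1: a_1=2, p_1 = 2*6 + 1 = 13, q_1 = 2*1 + 0 = 2.
  i=2: a_2=3, p_2 = 3*13 + 6 = 45, q_2 = 3*2 + 1 = 7.
  i=3: a_3=1, p_3 = 1*45 + 13 = 58, q_3 = 1*7 + 2 = 9.
  i=4: a_4=1, p_4 = 1*58 + 45 = 103, q_4 = 1*9 + 7 = 16.
q_4 = 16 > 12, so the last convergent with denominator <= 12 is p_3/q_3 = 58/9.
The closest fraction with denominator <= 12 is either p_3/q_3 or the intermediate fraction (k*p_3 + p_2)/(k*q_3 + q_2) with the largest k >= 1 whose denominator stays <= 12; these approach x as k grows, and every other convergent or intermediate fraction in range is farther away.
Largest k: floor((12 - q_2)/q_3) = floor((12 - 7)/9) = 0.
Since k = 0, no intermediate fraction beyond p_3/q_3 has denominator <= 12, so the convergent 58/9 is the closest (its error is |264*9 - 58*41|/(41*9) = 2/369).

58/9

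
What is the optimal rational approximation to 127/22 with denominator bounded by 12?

Expand x = 127/22 as a continued fraction with the Euclidean algorithm:
  127 = 5*22 + 17, so a_0 = 5.
  22 = 1*17 + 5, so a_1 = 1.
  17 = 3*5 + 2, so a_2 = 3.
  5 = 2*2 + 1, so a_3 = 2.
  2 = 2*1 + 0, so a_4 = 2.
so x = [5; 1, 3, 2, 2].
Convergents (p_i = a_i*p_{i-1} + p_{i-2}, q_i = a_i*q_{i-1} + q_{i-2} with p_{-2}=0, p_{-1}=1, q_{-2}=1, q_{-1}=0), until the denominator exceeds 12:
  i=0: a_0=5, p_0 = 5*1 + 0 = 5, q_0 = 5*0 + 1 = 1.
  i=1: a_1=1, p_1 = 1*5 + 1 = 6, q_1 = 1*1 + 0 = 1.
  i=2: a_2=3, p_2 = 3*6 + 5 = 23, q_2 = 3*1 + 1 = 4.
  i=3: a_3=2, p_3 = 2*23 + 6 = 52, q_3 = 2*4 + 1 = 9.
  i=4: a_4=2, p_4 = 2*52 + 23 = 127, q_4 = 2*9 + 4 = 22.
q_4 = 22 > 12, so the last convergent with denominator <= 12 is p_3/q_3 = 52/9.
The closest fraction with denominator <= 12 is either p_3/q_3 or the intermediate fraction (k*p_3 + p_2)/(k*q_3 + q_2) with the largest k >= 1 whose denominator stays <= 12; these approach x as k grows, and every other convergent or intermediate fraction in range is farther away.
Largest k: floor((12 - q_2)/q_3) = floor((12 - 4)/9) = 0.
Since k = 0, no intermediate fraction beyond p_3/q_3 has denominator <= 12, so the convergent 52/9 is the closest (its error is |127*9 - 52*22|/(22*9) = 1/198).

52/9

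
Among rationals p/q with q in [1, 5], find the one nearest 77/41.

9/5

Expand x = 77/41 as a continued fraction with the Euclidean algorithm:
  77 = 1*41 + 36, so a_0 = 1.
  41 = 1*36 + 5, so a_1 = 1.
  36 = 7*5 + 1, so a_2 = 7.
  5 = 5*1 + 0, so a_3 = 5.
so x = [1; 1, 7, 5].
Convergents (p_i = a_i*p_{i-1} + p_{i-2}, q_i = a_i*q_{i-1} + q_{i-2} with p_{-2}=0, p_{-1}=1, q_{-2}=1, q_{-1}=0), until the denominator exceeds 5:
  i=0: a_0=1, p_0 = 1*1 + 0 = 1, q_0 = 1*0 + 1 = 1.
  i=1: a_1=1, p_1 = 1*1 + 1 = 2, q_1 = 1*1 + 0 = 1.
  i=2: a_2=7, p_2 = 7*2 + 1 = 15, q_2 = 7*1 + 1 = 8.
q_2 = 8 > 5, so the last convergent with denominator <= 5 is p_1/q_1 = 2/1.
The closest fraction with denominator <= 5 is either p_1/q_1 or the intermediate fraction (k*p_1 + p_0)/(k*q_1 + q_0) with the largest k >= 1 whose denominator stays <= 5; these approach x as k grows, and every other convergent or intermediate fraction in range is farther away.
Largest k: floor((5 - q_0)/q_1) = floor((5 - 1)/1) = 4.
That gives (4*2 + 1)/(4*1 + 1) = 9/5.
Compare the errors: |x - 2/1| = |77*1 - 2*41|/(41*1) = 5/41, and |x - 9/5| = |77*5 - 9*41|/(41*5) = 16/205.
Cross-multiplying, 16*41 = 656 < 1025 = 5*205, so 16/205 is smaller: the intermediate fraction 9/5 is closer to x than 2/1.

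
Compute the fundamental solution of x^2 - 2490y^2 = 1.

First expand sqrt(2490) as a continued fraction. With x_i = (sqrt(2490) + m_i)/d_i and (m_0, d_0) = (0, 1): a_0 = floor(sqrt(2490)) = 49, since 49^2 = 2401 <= 2490 < 2500 = 50^2.
Iterate m_{i+1} = d_i*a_i - m_i, d_{i+1} = (2490 - m_{i+1}^2)/d_i, a_{i+1} = floor((a_0 + m_{i+1})/d_{i+1}):
  m_1 = 1*49 - 0 = 49, d_1 = (2490 - 49^2)/1 = 89/1 = 89, a_1 = floor((49 + 49)/89) = 1.
  m_2 = 89*1 - 49 = 40, d_2 = (2490 - 40^2)/89 = 890/89 = 10, a_2 = floor((49 + 40)/10) = 8.
  m_3 = 10*8 - 40 = 40, d_3 = (2490 - 40^2)/10 = 890/10 = 89, a_3 = floor((49 + 40)/89) = 1.
  m_4 = 89*1 - 40 = 49, d_4 = (2490 - 49^2)/89 = 89/89 = 1, a_4 = floor((49 + 49)/1) = 98.
  m_5 = 1*98 - 49 = 49, d_5 = (2490 - 49^2)/1 = 89/1 = 89: (m_5, d_5) = (m_1, d_1) = (49, 89), so from here the quotients repeat a_1, ..., a_4; the period length is 4.
So sqrt(2490) = [49; (1, 8, 1, 98)] with period length k = 4.
k is even, so the fundamental solution of x^2 - 2490y^2 = 1 is (p_{k-1}, q_{k-1}) = (p_3, q_3); compute convergents through index 3.
Convergents (p_i = a_i*p_{i-1} + p_{i-2}, q_i = a_i*q_{i-1} + q_{i-2} with p_{-2}=0, p_{-1}=1, q_{-2}=1, q_{-1}=0):
  i=0: a_0=49, p_0 = 49*1 + 0 = 49, q_0 = 49*0 + 1 = 1.
  i=1: a_1=1, p_1 = 1*49 + 1 = 50, q_1 = 1*1 + 0 = 1.
  i=2: a_2=8, p_2 = 8*50 + 49 = 449, q_2 = 8*1 + 1 = 9.
  i=3: a_3=1, p_3 = 1*449 + 50 = 499, q_3 = 1*9 + 1 = 10.
Check: 499^2 - 2490*10^2 = 249001 - 249000 = 1, so (x, y) = (499, 10) solves the equation, and by the theorem it is the least positive solution.

(x, y) = (499, 10)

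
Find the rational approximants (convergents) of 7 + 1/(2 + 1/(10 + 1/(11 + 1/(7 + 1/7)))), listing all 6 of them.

Using the convergent recurrence p_i = a_i*p_{i-1} + p_{i-2}, q_i = a_i*q_{i-1} + q_{i-2} with p_{-2}=0, p_{-1}=1, q_{-2}=1, q_{-1}=0:
  i=0: a_0=7, p_0 = 7*1 + 0 = 7, q_0 = 7*0 + 1 = 1.
  i=1: a_1=2, p_1 = 2*7 + 1 = 15, q_1 = 2*1 + 0 = 2.
  i=2: a_2=10, p_2 = 10*15 + 7 = 157, q_2 = 10*2 + 1 = 21.
  i=3: a_3=11, p_3 = 11*157 + 15 = 1742, q_3 = 11*21 + 2 = 233.
  i=4: a_4=7, p_4 = 7*1742 + 157 = 12351, q_4 = 7*233 + 21 = 1652.
  i=5: a_5=7, p_5 = 7*12351 + 1742 = 88199, q_5 = 7*1652 + 233 = 11797.

7/1, 15/2, 157/21, 1742/233, 12351/1652, 88199/11797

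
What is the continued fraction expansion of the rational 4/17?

[0; 4, 4]

Run the Euclidean algorithm on 4 and 17; the successive quotients are the partial quotients a_0, a_1, ... (each step inverts the fractional part left over by the previous one):
  4 = 0*17 + 4, so a_0 = 0.
  17 = 4*4 + 1, so a_1 = 4.
  4 = 4*1 + 0, so a_2 = 4.
The remainder reaches 0 after 3 divisions, so the expansion has 3 partial quotients, read off in order.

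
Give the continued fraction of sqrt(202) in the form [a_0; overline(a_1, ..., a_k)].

[14; overline(4, 1, 2, 2, 1, 4, 28)]

Write x_i = (sqrt(202) + m_i)/d_i with (m_0, d_0) = (0, 1). a_0 = floor(sqrt(202)) = 14, since 14^2 = 196 <= 202 < 225 = 15^2.
Iterate m_{i+1} = d_i*a_i - m_i, d_{i+1} = (202 - m_{i+1}^2)/d_i, a_{i+1} = floor((a_0 + m_{i+1})/d_{i+1}):
  m_1 = 1*14 - 0 = 14, d_1 = (202 - 14^2)/1 = 6/1 = 6, a_1 = floor((14 + 14)/6) = 4.
  m_2 = 6*4 - 14 = 10, d_2 = (202 - 10^2)/6 = 102/6 = 17, a_2 = floor((14 + 10)/17) = 1.
  m_3 = 17*1 - 10 = 7, d_3 = (202 - 7^2)/17 = 153/17 = 9, a_3 = floor((14 + 7)/9) = 2.
  m_4 = 9*2 - 7 = 11, d_4 = (202 - 11^2)/9 = 81/9 = 9, a_4 = floor((14 + 11)/9) = 2.
  m_5 = 9*2 - 11 = 7, d_5 = (202 - 7^2)/9 = 153/9 = 17, a_5 = floor((14 + 7)/17) = 1.
  m_6 = 17*1 - 7 = 10, d_6 = (202 - 10^2)/17 = 102/17 = 6, a_6 = floor((14 + 10)/6) = 4.
  m_7 = 6*4 - 10 = 14, d_7 = (202 - 14^2)/6 = 6/6 = 1, a_7 = floor((14 + 14)/1) = 28.
  m_8 = 1*28 - 14 = 14, d_8 = (202 - 14^2)/1 = 6/1 = 6: (m_8, d_8) = (m_1, d_1) = (14, 6), so from here the quotients repeat a_1, ..., a_7; the period length is 7.
Hence the expansion of sqrt(202) is a_0 = 14 followed by the repeating block 4, 1, 2, 2, 1, 4, 28 (period 7).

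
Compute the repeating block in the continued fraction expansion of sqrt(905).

Write x_i = (sqrt(905) + m_i)/d_i with (m_0, d_0) = (0, 1). a_0 = floor(sqrt(905)) = 30, since 30^2 = 900 <= 905 < 961 = 31^2.
Iterate m_{i+1} = d_i*a_i - m_i, d_{i+1} = (905 - m_{i+1}^2)/d_i, a_{i+1} = floor((a_0 + m_{i+1})/d_{i+1}):
  m_1 = 1*30 - 0 = 30, d_1 = (905 - 30^2)/1 = 5/1 = 5, a_1 = floor((30 + 30)/5) = 12.
  m_2 = 5*12 - 30 = 30, d_2 = (905 - 30^2)/5 = 5/5 = 1, a_2 = floor((30 + 30)/1) = 60.
  m_3 = 1*60 - 30 = 30, d_3 = (905 - 30^2)/1 = 5/1 = 5: (m_3, d_3) = (m_1, d_1) = (30, 5), so from here the quotients repeat a_1, a_2; the period length is 2.
Hence the expansion of sqrt(905) is a_0 = 30 followed by the repeating block 12, 60 (period 2).

[30; (12, 60)]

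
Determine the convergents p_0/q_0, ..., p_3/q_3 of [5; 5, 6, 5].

Using the convergent recurrence p_i = a_i*p_{i-1} + p_{i-2}, q_i = a_i*q_{i-1} + q_{i-2} with p_{-2}=0, p_{-1}=1, q_{-2}=1, q_{-1}=0:
  i=0: a_0=5, p_0 = 5*1 + 0 = 5, q_0 = 5*0 + 1 = 1.
  i=1: a_1=5, p_1 = 5*5 + 1 = 26, q_1 = 5*1 + 0 = 5.
  i=2: a_2=6, p_2 = 6*26 + 5 = 161, q_2 = 6*5 + 1 = 31.
  i=3: a_3=5, p_3 = 5*161 + 26 = 831, q_3 = 5*31 + 5 = 160.

5/1, 26/5, 161/31, 831/160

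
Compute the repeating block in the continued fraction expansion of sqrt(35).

Write x_i = (sqrt(35) + m_i)/d_i with (m_0, d_0) = (0, 1). a_0 = floor(sqrt(35)) = 5, since 5^2 = 25 <= 35 < 36 = 6^2.
Iterate m_{i+1} = d_i*a_i - m_i, d_{i+1} = (35 - m_{i+1}^2)/d_i, a_{i+1} = floor((a_0 + m_{i+1})/d_{i+1}):
  m_1 = 1*5 - 0 = 5, d_1 = (35 - 5^2)/1 = 10/1 = 10, a_1 = floor((5 + 5)/10) = 1.
  m_2 = 10*1 - 5 = 5, d_2 = (35 - 5^2)/10 = 10/10 = 1, a_2 = floor((5 + 5)/1) = 10.
  m_3 = 1*10 - 5 = 5, d_3 = (35 - 5^2)/1 = 10/1 = 10: (m_3, d_3) = (m_1, d_1) = (5, 10), so from here the quotients repeat a_1, a_2; the period length is 2.
Hence the expansion of sqrt(35) is a_0 = 5 followed by the repeating block 1, 10 (period 2).

[5; (1, 10)]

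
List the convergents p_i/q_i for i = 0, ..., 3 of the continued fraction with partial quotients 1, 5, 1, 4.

1/1, 6/5, 7/6, 34/29

Using the convergent recurrence p_i = a_i*p_{i-1} + p_{i-2}, q_i = a_i*q_{i-1} + q_{i-2} with p_{-2}=0, p_{-1}=1, q_{-2}=1, q_{-1}=0:
  i=0: a_0=1, p_0 = 1*1 + 0 = 1, q_0 = 1*0 + 1 = 1.
  i=1: a_1=5, p_1 = 5*1 + 1 = 6, q_1 = 5*1 + 0 = 5.
  i=2: a_2=1, p_2 = 1*6 + 1 = 7, q_2 = 1*5 + 1 = 6.
  i=3: a_3=4, p_3 = 4*7 + 6 = 34, q_3 = 4*6 + 5 = 29.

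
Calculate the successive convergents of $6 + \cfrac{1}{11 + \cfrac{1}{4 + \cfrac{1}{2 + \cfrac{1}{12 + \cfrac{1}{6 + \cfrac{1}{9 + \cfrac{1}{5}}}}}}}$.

Using the convergent recurrence p_i = a_i*p_{i-1} + p_{i-2}, q_i = a_i*q_{i-1} + q_{i-2} with p_{-2}=0, p_{-1}=1, q_{-2}=1, q_{-1}=0:
  i=0: a_0=6, p_0 = 6*1 + 0 = 6, q_0 = 6*0 + 1 = 1.
  i=1: a_1=11, p_1 = 11*6 + 1 = 67, q_1 = 11*1 + 0 = 11.
  i=2: a_2=4, p_2 = 4*67 + 6 = 274, q_2 = 4*11 + 1 = 45.
  i=3: a_3=2, p_3 = 2*274 + 67 = 615, q_3 = 2*45 + 11 = 101.
  i=4: a_4=12, p_4 = 12*615 + 274 = 7654, q_4 = 12*101 + 45 = 1257.
  i=5: a_5=6, p_5 = 6*7654 + 615 = 46539, q_5 = 6*1257 + 101 = 7643.
  i=6: a_6=9, p_6 = 9*46539 + 7654 = 426505, q_6 = 9*7643 + 1257 = 70044.
  i=7: a_7=5, p_7 = 5*426505 + 46539 = 2179064, q_7 = 5*70044 + 7643 = 357863.

6/1, 67/11, 274/45, 615/101, 7654/1257, 46539/7643, 426505/70044, 2179064/357863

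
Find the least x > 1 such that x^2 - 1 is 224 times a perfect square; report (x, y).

First expand sqrt(224) as a continued fraction. With x_i = (sqrt(224) + m_i)/d_i and (m_0, d_0) = (0, 1): a_0 = floor(sqrt(224)) = 14, since 14^2 = 196 <= 224 < 225 = 15^2.
Iterate m_{i+1} = d_i*a_i - m_i, d_{i+1} = (224 - m_{i+1}^2)/d_i, a_{i+1} = floor((a_0 + m_{i+1})/d_{i+1}):
  m_1 = 1*14 - 0 = 14, d_1 = (224 - 14^2)/1 = 28/1 = 28, a_1 = floor((14 + 14)/28) = 1.
  m_2 = 28*1 - 14 = 14, d_2 = (224 - 14^2)/28 = 28/28 = 1, a_2 = floor((14 + 14)/1) = 28.
  m_3 = 1*28 - 14 = 14, d_3 = (224 - 14^2)/1 = 28/1 = 28: (m_3, d_3) = (m_1, d_1) = (14, 28), so from here the quotients repeat a_1, a_2; the period length is 2.
So sqrt(224) = [14; (1, 28)] with period length k = 2.
k is even, so the fundamental solution of x^2 - 224y^2 = 1 is (p_{k-1}, q_{k-1}) = (p_1, q_1); compute convergents through index 1.
Convergents (p_i = a_i*p_{i-1} + p_{i-2}, q_i = a_i*q_{i-1} + q_{i-2} with p_{-2}=0, p_{-1}=1, q_{-2}=1, q_{-1}=0):
  i=0: a_0=14, p_0 = 14*1 + 0 = 14, q_0 = 14*0 + 1 = 1.
  i=1: a_1=1, p_1 = 1*14 + 1 = 15, q_1 = 1*1 + 0 = 1.
Check: 15^2 - 224*1^2 = 225 - 224 = 1, so (x, y) = (15, 1) solves the equation, and by the theorem it is the least positive solution.

(x, y) = (15, 1)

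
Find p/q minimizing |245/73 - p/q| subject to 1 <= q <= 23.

47/14

Expand x = 245/73 as a continued fraction with the Euclidean algorithm:
  245 = 3*73 + 26, so a_0 = 3.
  73 = 2*26 + 21, so a_1 = 2.
  26 = 1*21 + 5, so a_2 = 1.
  21 = 4*5 + 1, so a_3 = 4.
  5 = 5*1 + 0, so a_4 = 5.
so x = [3; 2, 1, 4, 5].
Convergents (p_i = a_i*p_{i-1} + p_{i-2}, q_i = a_i*q_{i-1} + q_{i-2} with p_{-2}=0, p_{-1}=1, q_{-2}=1, q_{-1}=0), until the denominator exceeds 23:
  i=0: a_0=3, p_0 = 3*1 + 0 = 3, q_0 = 3*0 + 1 = 1.
  i=1: a_1=2, p_1 = 2*3 + 1 = 7, q_1 = 2*1 + 0 = 2.
  i=2: a_2=1, p_2 = 1*7 + 3 = 10, q_2 = 1*2 + 1 = 3.
  i=3: a_3=4, p_3 = 4*10 + 7 = 47, q_3 = 4*3 + 2 = 14.
  i=4: a_4=5, p_4 = 5*47 + 10 = 245, q_4 = 5*14 + 3 = 73.
q_4 = 73 > 23, so the last convergent with denominator <= 23 is p_3/q_3 = 47/14.
The closest fraction with denominator <= 23 is either p_3/q_3 or the intermediate fraction (k*p_3 + p_2)/(k*q_3 + q_2) with the largest k >= 1 whose denominator stays <= 23; these approach x as k grows, and every other convergent or intermediate fraction in range is farther away.
Largest k: floor((23 - q_2)/q_3) = floor((23 - 3)/14) = 1.
That gives (1*47 + 10)/(1*14 + 3) = 57/17.
Compare the errors: |x - 47/14| = |245*14 - 47*73|/(73*14) = 1/1022, and |x - 57/17| = |245*17 - 57*73|/(73*17) = 4/1241.
Cross-multiplying, 1*1241 = 1241 < 4088 = 4*1022, so 1/1022 is smaller: the convergent 47/14 is closer to x than 57/17.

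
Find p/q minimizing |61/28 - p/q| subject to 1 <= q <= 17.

Expand x = 61/28 as a continued fraction with the Euclidean algorithm:
  61 = 2*28 + 5, so a_0 = 2.
  28 = 5*5 + 3, so a_1 = 5.
  5 = 1*3 + 2, so a_2 = 1.
  3 = 1*2 + 1, so a_3 = 1.
  2 = 2*1 + 0, so a_4 = 2.
so x = [2; 5, 1, 1, 2].
Convergents (p_i = a_i*p_{i-1} + p_{i-2}, q_i = a_i*q_{i-1} + q_{i-2} with p_{-2}=0, p_{-1}=1, q_{-2}=1, q_{-1}=0), until the denominator exceeds 17:
  i=0: a_0=2, p_0 = 2*1 + 0 = 2, q_0 = 2*0 + 1 = 1.
  i=1: a_1=5, p_1 = 5*2 + 1 = 11, q_1 = 5*1 + 0 = 5.
  i=2: a_2=1, p_2 = 1*11 + 2 = 13, q_2 = 1*5 + 1 = 6.
  i=3: a_3=1, p_3 = 1*13 + 11 = 24, q_3 = 1*6 + 5 = 11.
  i=4: a_4=2, p_4 = 2*24 + 13 = 61, q_4 = 2*11 + 6 = 28.
q_4 = 28 > 17, so the last convergent with denominator <= 17 is p_3/q_3 = 24/11.
The closest fraction with denominator <= 17 is either p_3/q_3 or the intermediate fraction (k*p_3 + p_2)/(k*q_3 + q_2) with the largest k >= 1 whose denominator stays <= 17; these approach x as k grows, and every other convergent or intermediate fraction in range is farther away.
Largest k: floor((17 - q_2)/q_3) = floor((17 - 6)/11) = 1.
That gives (1*24 + 13)/(1*11 + 6) = 37/17.
Compare the errors: |x - 24/11| = |61*11 - 24*28|/(28*11) = 1/308, and |x - 37/17| = |61*17 - 37*28|/(28*17) = 1/476.
Cross-multiplying, 1*308 = 308 < 476 = 1*476, so 1/476 is smaller: the intermediate fraction 37/17 is closer to x than 24/11.

37/17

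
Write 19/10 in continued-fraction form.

[1; 1, 9]

Run the Euclidean algorithm on 19 and 10; the successive quotients are the partial quotients a_0, a_1, ... (each step inverts the fractional part left over by the previous one):
  19 = 1*10 + 9, so a_0 = 1.
  10 = 1*9 + 1, so a_1 = 1.
  9 = 9*1 + 0, so a_2 = 9.
The remainder reaches 0 after 3 divisions, so the expansion has 3 partial quotients, read off in order.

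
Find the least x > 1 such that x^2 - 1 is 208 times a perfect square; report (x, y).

(x, y) = (649, 45)

First expand sqrt(208) as a continued fraction. With x_i = (sqrt(208) + m_i)/d_i and (m_0, d_0) = (0, 1): a_0 = floor(sqrt(208)) = 14, since 14^2 = 196 <= 208 < 225 = 15^2.
Iterate m_{i+1} = d_i*a_i - m_i, d_{i+1} = (208 - m_{i+1}^2)/d_i, a_{i+1} = floor((a_0 + m_{i+1})/d_{i+1}):
  m_1 = 1*14 - 0 = 14, d_1 = (208 - 14^2)/1 = 12/1 = 12, a_1 = floor((14 + 14)/12) = 2.
  m_2 = 12*2 - 14 = 10, d_2 = (208 - 10^2)/12 = 108/12 = 9, a_2 = floor((14 + 10)/9) = 2.
  m_3 = 9*2 - 10 = 8, d_3 = (208 - 8^2)/9 = 144/9 = 16, a_3 = floor((14 + 8)/16) = 1.
  m_4 = 16*1 - 8 = 8, d_4 = (208 - 8^2)/16 = 144/16 = 9, a_4 = floor((14 + 8)/9) = 2.
  m_5 = 9*2 - 8 = 10, d_5 = (208 - 10^2)/9 = 108/9 = 12, a_5 = floor((14 + 10)/12) = 2.
  m_6 = 12*2 - 10 = 14, d_6 = (208 - 14^2)/12 = 12/12 = 1, a_6 = floor((14 + 14)/1) = 28.
  m_7 = 1*28 - 14 = 14, d_7 = (208 - 14^2)/1 = 12/1 = 12: (m_7, d_7) = (m_1, d_1) = (14, 12), so from here the quotients repeat a_1, ..., a_6; the period length is 6.
So sqrt(208) = [14; (2, 2, 1, 2, 2, 28)] with period length k = 6.
k is even, so the fundamental solution of x^2 - 208y^2 = 1 is (p_{k-1}, q_{k-1}) = (p_5, q_5); compute convergents through index 5.
Convergents (p_i = a_i*p_{i-1} + p_{i-2}, q_i = a_i*q_{i-1} + q_{i-2} with p_{-2}=0, p_{-1}=1, q_{-2}=1, q_{-1}=0):
  i=0: a_0=14, p_0 = 14*1 + 0 = 14, q_0 = 14*0 + 1 = 1.
  i=1: a_1=2, p_1 = 2*14 + 1 = 29, q_1 = 2*1 + 0 = 2.
  i=2: a_2=2, p_2 = 2*29 + 14 = 72, q_2 = 2*2 + 1 = 5.
  i=3: a_3=1, p_3 = 1*72 + 29 = 101, q_3 = 1*5 + 2 = 7.
  i=4: a_4=2, p_4 = 2*101 + 72 = 274, q_4 = 2*7 + 5 = 19.
  i=5: a_5=2, p_5 = 2*274 + 101 = 649, q_5 = 2*19 + 7 = 45.
Check: 649^2 - 208*45^2 = 421201 - 421200 = 1, so (x, y) = (649, 45) solves the equation, and by the theorem it is the least positive solution.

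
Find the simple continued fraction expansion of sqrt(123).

[11; (11, 22)]

Write x_i = (sqrt(123) + m_i)/d_i with (m_0, d_0) = (0, 1). a_0 = floor(sqrt(123)) = 11, since 11^2 = 121 <= 123 < 144 = 12^2.
Iterate m_{i+1} = d_i*a_i - m_i, d_{i+1} = (123 - m_{i+1}^2)/d_i, a_{i+1} = floor((a_0 + m_{i+1})/d_{i+1}):
  m_1 = 1*11 - 0 = 11, d_1 = (123 - 11^2)/1 = 2/1 = 2, a_1 = floor((11 + 11)/2) = 11.
  m_2 = 2*11 - 11 = 11, d_2 = (123 - 11^2)/2 = 2/2 = 1, a_2 = floor((11 + 11)/1) = 22.
  m_3 = 1*22 - 11 = 11, d_3 = (123 - 11^2)/1 = 2/1 = 2: (m_3, d_3) = (m_1, d_1) = (11, 2), so from here the quotients repeat a_1, a_2; the period length is 2.
Hence the expansion of sqrt(123) is a_0 = 11 followed by the repeating block 11, 22 (period 2).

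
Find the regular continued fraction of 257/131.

[1; 1, 25, 5]

Run the Euclidean algorithm on 257 and 131; the successive quotients are the partial quotients a_0, a_1, ... (each step inverts the fractional part left over by the previous one):
  257 = 1*131 + 126, so a_0 = 1.
  131 = 1*126 + 5, so a_1 = 1.
  126 = 25*5 + 1, so a_2 = 25.
  5 = 5*1 + 0, so a_3 = 5.
The remainder reaches 0 after 4 divisions, so the expansion has 4 partial quotients, read off in order.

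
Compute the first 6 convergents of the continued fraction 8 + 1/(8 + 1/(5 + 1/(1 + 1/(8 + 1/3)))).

8/1, 65/8, 333/41, 398/49, 3517/433, 10949/1348

Using the convergent recurrence p_i = a_i*p_{i-1} + p_{i-2}, q_i = a_i*q_{i-1} + q_{i-2} with p_{-2}=0, p_{-1}=1, q_{-2}=1, q_{-1}=0:
  i=0: a_0=8, p_0 = 8*1 + 0 = 8, q_0 = 8*0 + 1 = 1.
  i=1: a_1=8, p_1 = 8*8 + 1 = 65, q_1 = 8*1 + 0 = 8.
  i=2: a_2=5, p_2 = 5*65 + 8 = 333, q_2 = 5*8 + 1 = 41.
  i=3: a_3=1, p_3 = 1*333 + 65 = 398, q_3 = 1*41 + 8 = 49.
  i=4: a_4=8, p_4 = 8*398 + 333 = 3517, q_4 = 8*49 + 41 = 433.
  i=5: a_5=3, p_5 = 3*3517 + 398 = 10949, q_5 = 3*433 + 49 = 1348.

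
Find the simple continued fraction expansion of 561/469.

[1; 5, 10, 4, 2]

Run the Euclidean algorithm on 561 and 469; the successive quotients are the partial quotients a_0, a_1, ... (each step inverts the fractional part left over by the previous one):
  561 = 1*469 + 92, so a_0 = 1.
  469 = 5*92 + 9, so a_1 = 5.
  92 = 10*9 + 2, so a_2 = 10.
  9 = 4*2 + 1, so a_3 = 4.
  2 = 2*1 + 0, so a_4 = 2.
The remainder reaches 0 after 5 divisions, so the expansion has 5 partial quotients, read off in order.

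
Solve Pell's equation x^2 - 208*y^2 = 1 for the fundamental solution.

First expand sqrt(208) as a continued fraction. With x_i = (sqrt(208) + m_i)/d_i and (m_0, d_0) = (0, 1): a_0 = floor(sqrt(208)) = 14, since 14^2 = 196 <= 208 < 225 = 15^2.
Iterate m_{i+1} = d_i*a_i - m_i, d_{i+1} = (208 - m_{i+1}^2)/d_i, a_{i+1} = floor((a_0 + m_{i+1})/d_{i+1}):
  m_1 = 1*14 - 0 = 14, d_1 = (208 - 14^2)/1 = 12/1 = 12, a_1 = floor((14 + 14)/12) = 2.
  m_2 = 12*2 - 14 = 10, d_2 = (208 - 10^2)/12 = 108/12 = 9, a_2 = floor((14 + 10)/9) = 2.
  m_3 = 9*2 - 10 = 8, d_3 = (208 - 8^2)/9 = 144/9 = 16, a_3 = floor((14 + 8)/16) = 1.
  m_4 = 16*1 - 8 = 8, d_4 = (208 - 8^2)/16 = 144/16 = 9, a_4 = floor((14 + 8)/9) = 2.
  m_5 = 9*2 - 8 = 10, d_5 = (208 - 10^2)/9 = 108/9 = 12, a_5 = floor((14 + 10)/12) = 2.
  m_6 = 12*2 - 10 = 14, d_6 = (208 - 14^2)/12 = 12/12 = 1, a_6 = floor((14 + 14)/1) = 28.
  m_7 = 1*28 - 14 = 14, d_7 = (208 - 14^2)/1 = 12/1 = 12: (m_7, d_7) = (m_1, d_1) = (14, 12), so from here the quotients repeat a_1, ..., a_6; the period length is 6.
So sqrt(208) = [14; (2, 2, 1, 2, 2, 28)] with period length k = 6.
k is even, so the fundamental solution of x^2 - 208y^2 = 1 is (p_{k-1}, q_{k-1}) = (p_5, q_5); compute convergents through index 5.
Convergents (p_i = a_i*p_{i-1} + p_{i-2}, q_i = a_i*q_{i-1} + q_{i-2} with p_{-2}=0, p_{-1}=1, q_{-2}=1, q_{-1}=0):
  i=0: a_0=14, p_0 = 14*1 + 0 = 14, q_0 = 14*0 + 1 = 1.
  i=1: a_1=2, p_1 = 2*14 + 1 = 29, q_1 = 2*1 + 0 = 2.
  i=2: a_2=2, p_2 = 2*29 + 14 = 72, q_2 = 2*2 + 1 = 5.
  i=3: a_3=1, p_3 = 1*72 + 29 = 101, q_3 = 1*5 + 2 = 7.
  i=4: a_4=2, p_4 = 2*101 + 72 = 274, q_4 = 2*7 + 5 = 19.
  i=5: a_5=2, p_5 = 2*274 + 101 = 649, q_5 = 2*19 + 7 = 45.
Check: 649^2 - 208*45^2 = 421201 - 421200 = 1, so (x, y) = (649, 45) solves the equation, and by the theorem it is the least positive solution.

(x, y) = (649, 45)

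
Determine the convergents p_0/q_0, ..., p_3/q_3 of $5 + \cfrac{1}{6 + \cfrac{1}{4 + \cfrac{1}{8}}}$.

5/1, 31/6, 129/25, 1063/206

Using the convergent recurrence p_i = a_i*p_{i-1} + p_{i-2}, q_i = a_i*q_{i-1} + q_{i-2} with p_{-2}=0, p_{-1}=1, q_{-2}=1, q_{-1}=0:
  i=0: a_0=5, p_0 = 5*1 + 0 = 5, q_0 = 5*0 + 1 = 1.
  i=1: a_1=6, p_1 = 6*5 + 1 = 31, q_1 = 6*1 + 0 = 6.
  i=2: a_2=4, p_2 = 4*31 + 5 = 129, q_2 = 4*6 + 1 = 25.
  i=3: a_3=8, p_3 = 8*129 + 31 = 1063, q_3 = 8*25 + 6 = 206.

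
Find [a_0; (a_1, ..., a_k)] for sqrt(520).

Write x_i = (sqrt(520) + m_i)/d_i with (m_0, d_0) = (0, 1). a_0 = floor(sqrt(520)) = 22, since 22^2 = 484 <= 520 < 529 = 23^2.
Iterate m_{i+1} = d_i*a_i - m_i, d_{i+1} = (520 - m_{i+1}^2)/d_i, a_{i+1} = floor((a_0 + m_{i+1})/d_{i+1}):
  m_1 = 1*22 - 0 = 22, d_1 = (520 - 22^2)/1 = 36/1 = 36, a_1 = floor((22 + 22)/36) = 1.
  m_2 = 36*1 - 22 = 14, d_2 = (520 - 14^2)/36 = 324/36 = 9, a_2 = floor((22 + 14)/9) = 4.
  m_3 = 9*4 - 14 = 22, d_3 = (520 - 22^2)/9 = 36/9 = 4, a_3 = floor((22 + 22)/4) = 11.
  m_4 = 4*11 - 22 = 22, d_4 = (520 - 22^2)/4 = 36/4 = 9, a_4 = floor((22 + 22)/9) = 4.
  m_5 = 9*4 - 22 = 14, d_5 = (520 - 14^2)/9 = 324/9 = 36, a_5 = floor((22 + 14)/36) = 1.
  m_6 = 36*1 - 14 = 22, d_6 = (520 - 22^2)/36 = 36/36 = 1, a_6 = floor((22 + 22)/1) = 44.
  m_7 = 1*44 - 22 = 22, d_7 = (520 - 22^2)/1 = 36/1 = 36: (m_7, d_7) = (m_1, d_1) = (22, 36), so from here the quotients repeat a_1, ..., a_6; the period length is 6.
Hence the expansion of sqrt(520) is a_0 = 22 followed by the repeating block 1, 4, 11, 4, 1, 44 (period 6).

[22; (1, 4, 11, 4, 1, 44)]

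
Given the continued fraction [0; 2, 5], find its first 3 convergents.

Using the convergent recurrence p_i = a_i*p_{i-1} + p_{i-2}, q_i = a_i*q_{i-1} + q_{i-2} with p_{-2}=0, p_{-1}=1, q_{-2}=1, q_{-1}=0:
  i=0: a_0=0, p_0 = 0*1 + 0 = 0, q_0 = 0*0 + 1 = 1.
  i=1: a_1=2, p_1 = 2*0 + 1 = 1, q_1 = 2*1 + 0 = 2.
  i=2: a_2=5, p_2 = 5*1 + 0 = 5, q_2 = 5*2 + 1 = 11.

0/1, 1/2, 5/11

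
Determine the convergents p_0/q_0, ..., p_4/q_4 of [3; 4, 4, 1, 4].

3/1, 13/4, 55/17, 68/21, 327/101

Using the convergent recurrence p_i = a_i*p_{i-1} + p_{i-2}, q_i = a_i*q_{i-1} + q_{i-2} with p_{-2}=0, p_{-1}=1, q_{-2}=1, q_{-1}=0:
  i=0: a_0=3, p_0 = 3*1 + 0 = 3, q_0 = 3*0 + 1 = 1.
  i=1: a_1=4, p_1 = 4*3 + 1 = 13, q_1 = 4*1 + 0 = 4.
  i=2: a_2=4, p_2 = 4*13 + 3 = 55, q_2 = 4*4 + 1 = 17.
  i=3: a_3=1, p_3 = 1*55 + 13 = 68, q_3 = 1*17 + 4 = 21.
  i=4: a_4=4, p_4 = 4*68 + 55 = 327, q_4 = 4*21 + 17 = 101.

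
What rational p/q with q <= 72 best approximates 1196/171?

7/1

Expand x = 1196/171 as a continued fraction with the Euclidean algorithm:
  1196 = 6*171 + 170, so a_0 = 6.
  171 = 1*170 + 1, so a_1 = 1.
  170 = 170*1 + 0, so a_2 = 170.
so x = [6; 1, 170].
Convergents (p_i = a_i*p_{i-1} + p_{i-2}, q_i = a_i*q_{i-1} + q_{i-2} with p_{-2}=0, p_{-1}=1, q_{-2}=1, q_{-1}=0), until the denominator exceeds 72:
  i=0: a_0=6, p_0 = 6*1 + 0 = 6, q_0 = 6*0 + 1 = 1.
  i=1: a_1=1, p_1 = 1*6 + 1 = 7, q_1 = 1*1 + 0 = 1.
  i=2: a_2=170, p_2 = 170*7 + 6 = 1196, q_2 = 170*1 + 1 = 171.
q_2 = 171 > 72, so the last convergent with denominator <= 72 is p_1/q_1 = 7/1.
The closest fraction with denominator <= 72 is either p_1/q_1 or the intermediate fraction (k*p_1 + p_0)/(k*q_1 + q_0) with the largest k >= 1 whose denominator stays <= 72; these approach x as k grows, and every other convergent or intermediate fraction in range is farther away.
Largest k: floor((72 - q_0)/q_1) = floor((72 - 1)/1) = 71.
That gives (71*7 + 6)/(71*1 + 1) = 503/72.
Compare the errors: |x - 7/1| = |1196*1 - 7*171|/(171*1) = 1/171, and |x - 503/72| = |1196*72 - 503*171|/(171*72) = 99/12312.
Cross-multiplying, 1*12312 = 12312 < 16929 = 99*171, so 1/171 is smaller: the convergent 7/1 is closer to x than 503/72.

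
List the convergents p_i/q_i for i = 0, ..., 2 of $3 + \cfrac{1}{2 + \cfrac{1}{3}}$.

Using the convergent recurrence p_i = a_i*p_{i-1} + p_{i-2}, q_i = a_i*q_{i-1} + q_{i-2} with p_{-2}=0, p_{-1}=1, q_{-2}=1, q_{-1}=0:
  i=0: a_0=3, p_0 = 3*1 + 0 = 3, q_0 = 3*0 + 1 = 1.
  i=1: a_1=2, p_1 = 2*3 + 1 = 7, q_1 = 2*1 + 0 = 2.
  i=2: a_2=3, p_2 = 3*7 + 3 = 24, q_2 = 3*2 + 1 = 7.

3/1, 7/2, 24/7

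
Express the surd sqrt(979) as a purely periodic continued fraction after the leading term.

[31; (3, 2, 5, 1, 4, 1, 5, 2, 3, 62)]

Write x_i = (sqrt(979) + m_i)/d_i with (m_0, d_0) = (0, 1). a_0 = floor(sqrt(979)) = 31, since 31^2 = 961 <= 979 < 1024 = 32^2.
Iterate m_{i+1} = d_i*a_i - m_i, d_{i+1} = (979 - m_{i+1}^2)/d_i, a_{i+1} = floor((a_0 + m_{i+1})/d_{i+1}):
  m_1 = 1*31 - 0 = 31, d_1 = (979 - 31^2)/1 = 18/1 = 18, a_1 = floor((31 + 31)/18) = 3.
  m_2 = 18*3 - 31 = 23, d_2 = (979 - 23^2)/18 = 450/18 = 25, a_2 = floor((31 + 23)/25) = 2.
  m_3 = 25*2 - 23 = 27, d_3 = (979 - 27^2)/25 = 250/25 = 10, a_3 = floor((31 + 27)/10) = 5.
  m_4 = 10*5 - 27 = 23, d_4 = (979 - 23^2)/10 = 450/10 = 45, a_4 = floor((31 + 23)/45) = 1.
  m_5 = 45*1 - 23 = 22, d_5 = (979 - 22^2)/45 = 495/45 = 11, a_5 = floor((31 + 22)/11) = 4.
  m_6 = 11*4 - 22 = 22, d_6 = (979 - 22^2)/11 = 495/11 = 45, a_6 = floor((31 + 22)/45) = 1.
  m_7 = 45*1 - 22 = 23, d_7 = (979 - 23^2)/45 = 450/45 = 10, a_7 = floor((31 + 23)/10) = 5.
  m_8 = 10*5 - 23 = 27, d_8 = (979 - 27^2)/10 = 250/10 = 25, a_8 = floor((31 + 27)/25) = 2.
  m_9 = 25*2 - 27 = 23, d_9 = (979 - 23^2)/25 = 450/25 = 18, a_9 = floor((31 + 23)/18) = 3.
  m_10 = 18*3 - 23 = 31, d_10 = (979 - 31^2)/18 = 18/18 = 1, a_10 = floor((31 + 31)/1) = 62.
  m_11 = 1*62 - 31 = 31, d_11 = (979 - 31^2)/1 = 18/1 = 18: (m_11, d_11) = (m_1, d_1) = (31, 18), so from here the quotients repeat a_1, ..., a_10; the period length is 10.
Hence the expansion of sqrt(979) is a_0 = 31 followed by the repeating block 3, 2, 5, 1, 4, 1, 5, 2, 3, 62 (period 10).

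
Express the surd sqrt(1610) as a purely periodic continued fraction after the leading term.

Write x_i = (sqrt(1610) + m_i)/d_i with (m_0, d_0) = (0, 1). a_0 = floor(sqrt(1610)) = 40, since 40^2 = 1600 <= 1610 < 1681 = 41^2.
Iterate m_{i+1} = d_i*a_i - m_i, d_{i+1} = (1610 - m_{i+1}^2)/d_i, a_{i+1} = floor((a_0 + m_{i+1})/d_{i+1}):
  m_1 = 1*40 - 0 = 40, d_1 = (1610 - 40^2)/1 = 10/1 = 10, a_1 = floor((40 + 40)/10) = 8.
  m_2 = 10*8 - 40 = 40, d_2 = (1610 - 40^2)/10 = 10/10 = 1, a_2 = floor((40 + 40)/1) = 80.
  m_3 = 1*80 - 40 = 40, d_3 = (1610 - 40^2)/1 = 10/1 = 10: (m_3, d_3) = (m_1, d_1) = (40, 10), so from here the quotients repeat a_1, a_2; the period length is 2.
Hence the expansion of sqrt(1610) is a_0 = 40 followed by the repeating block 8, 80 (period 2).

[40; (8, 80)]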